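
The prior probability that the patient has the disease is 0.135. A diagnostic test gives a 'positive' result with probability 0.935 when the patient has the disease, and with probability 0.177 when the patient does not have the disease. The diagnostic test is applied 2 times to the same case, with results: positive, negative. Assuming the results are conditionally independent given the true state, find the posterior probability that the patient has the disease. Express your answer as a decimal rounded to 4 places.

Posterior P(H) ≈ 0.0611

Let H be the event that the patient has the disease; start with P(H) = 0.135. P('positive'|H) = 0.935, P('positive'|¬H) = 0.177.
Update on result 1 ('positive'): P(H) ← 0.935·0.1350 / (0.935·0.1350 + 0.177·0.8650) = 0.12623/0.27933 = 0.4519.
Update on result 2 ('negative'): P(H) ← 0.065·0.4519 / (0.065·0.4519 + 0.823·0.5481) = 0.029373/0.48047 = 0.0611.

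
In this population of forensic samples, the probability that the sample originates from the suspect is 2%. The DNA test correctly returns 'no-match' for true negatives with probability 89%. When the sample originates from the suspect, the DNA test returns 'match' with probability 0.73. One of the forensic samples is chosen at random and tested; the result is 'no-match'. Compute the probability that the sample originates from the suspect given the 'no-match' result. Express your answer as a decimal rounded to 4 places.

P(H | E) ≈ 0.0062

Let H be the event that the sample originates from the suspect. P(H) = 0.02, so P(¬H) = 0.98. With E the 'no-match' result, P(E|H) = 0.27 and P(E|¬H) = 0.89.
P(E) = 0.27·0.02 + 0.89·0.98 = 0.0054000 + 0.87220 = 0.87760.
By Bayes' theorem, P(H|E) = 0.0054000 / 0.87760 = 0.0062.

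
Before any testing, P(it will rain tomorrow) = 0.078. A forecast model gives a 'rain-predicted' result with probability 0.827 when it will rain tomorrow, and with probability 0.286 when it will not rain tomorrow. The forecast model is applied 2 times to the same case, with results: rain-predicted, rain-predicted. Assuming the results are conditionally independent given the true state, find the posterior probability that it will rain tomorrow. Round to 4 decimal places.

Posterior P(H) ≈ 0.4143

Let H be the event that it will rain tomorrow; start with P(H) = 0.078. P('rain-predicted'|H) = 0.827, P('rain-predicted'|¬H) = 0.286.
Update on result 1 ('rain-predicted'): P(H) ← 0.827·0.0780 / (0.827·0.0780 + 0.286·0.9220) = 0.064506/0.32820 = 0.1965.
Update on result 2 ('rain-predicted'): P(H) ← 0.827·0.1965 / (0.827·0.1965 + 0.286·0.8035) = 0.16254/0.39233 = 0.4143.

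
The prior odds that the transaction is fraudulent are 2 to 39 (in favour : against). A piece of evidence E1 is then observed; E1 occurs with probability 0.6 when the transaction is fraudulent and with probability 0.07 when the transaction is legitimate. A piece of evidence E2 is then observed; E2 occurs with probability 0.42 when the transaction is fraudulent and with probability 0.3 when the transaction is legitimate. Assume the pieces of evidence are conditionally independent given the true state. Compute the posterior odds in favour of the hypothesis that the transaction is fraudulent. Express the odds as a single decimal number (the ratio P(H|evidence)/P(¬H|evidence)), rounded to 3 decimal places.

Prior odds = 2/39 = 0.051282. In log-odds, ln(0.051282) = -2.9704.
Add log likelihood ratios: ln(8.5714) + ln(1.4000) = 2.4849.
Posterior log-odds = -0.48551, so posterior odds = exp(-0.48551) = 0.61538.

Posterior odds ≈ 0.615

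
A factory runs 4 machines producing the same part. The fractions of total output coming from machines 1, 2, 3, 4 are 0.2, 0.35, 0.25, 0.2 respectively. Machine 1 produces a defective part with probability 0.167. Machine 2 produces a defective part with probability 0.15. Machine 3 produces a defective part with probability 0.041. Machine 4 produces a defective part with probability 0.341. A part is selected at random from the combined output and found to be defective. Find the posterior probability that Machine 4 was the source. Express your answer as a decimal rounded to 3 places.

Posterior probability ≈ 0.415

Tabulate prior·likelihood by source: [1] prior 0.2, lik 0.167, product 0.03340; [2] prior 0.35, lik 0.15, product 0.05250; [3] prior 0.25, lik 0.041, product 0.01025; [4] prior 0.2, lik 0.341, product 0.06820.
Normalizing constant = 0.16435; the posterior for Machine 4 is its product over the sum, 0.06820/0.16435 = 0.415.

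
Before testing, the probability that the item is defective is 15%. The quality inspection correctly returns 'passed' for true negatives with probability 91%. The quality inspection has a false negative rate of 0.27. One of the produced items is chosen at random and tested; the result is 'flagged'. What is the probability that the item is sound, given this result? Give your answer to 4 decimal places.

P(¬H | E) ≈ 0.4113

Write H for 'the item is defective'. Prior odds H:¬H = 0.15/0.85 = 0.17647. For the 'flagged' outcome, the likelihood ratio is 0.73/0.09 = 8.1111.
Posterior odds = 0.17647 × 8.1111 = 1.4314, so P(H|E) = 1.4314/(1+1.4314) = 0.5887. Then P(¬H|E) = 1 − 0.5887 = 0.4113.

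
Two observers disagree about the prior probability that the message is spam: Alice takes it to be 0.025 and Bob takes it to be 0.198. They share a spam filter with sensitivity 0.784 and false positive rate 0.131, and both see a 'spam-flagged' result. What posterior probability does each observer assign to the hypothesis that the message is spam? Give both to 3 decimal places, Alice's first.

P('+'|H) = 0.784, P('+'|¬H) = 0.131.
Alice: numerator 0.784·0.025 = 0.019600; evidence = 0.019600+0.131·0.975 = 0.14733; posterior = 0.133.
Bob: numerator 0.784·0.198 = 0.15523; evidence = 0.15523+0.131·0.802 = 0.26029; posterior = 0.596.

Alice: 0.133; Bob: 0.596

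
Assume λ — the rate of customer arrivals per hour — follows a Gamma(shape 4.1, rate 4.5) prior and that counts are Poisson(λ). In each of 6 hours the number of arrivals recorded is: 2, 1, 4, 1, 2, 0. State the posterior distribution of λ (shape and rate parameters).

The Poisson likelihood adds the total count to the shape and the number of exposure periods to the rate. Here ∑xᵢ = 10 and n = 6, so shape 4.1→14.1 and rate 4.5→10.5.

Posterior: Gamma(shape=14.1, rate=10.5)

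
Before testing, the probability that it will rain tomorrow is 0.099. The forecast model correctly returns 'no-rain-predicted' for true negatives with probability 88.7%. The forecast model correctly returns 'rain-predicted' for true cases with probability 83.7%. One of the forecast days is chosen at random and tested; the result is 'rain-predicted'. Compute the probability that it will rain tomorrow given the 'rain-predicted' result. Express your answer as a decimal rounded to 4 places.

P(H | E) ≈ 0.4487

Let H be the event that it will rain tomorrow. P(H) = 0.099, so P(¬H) = 0.901. With E the 'rain-predicted' result, P(E|H) = 0.837 and P(E|¬H) = 0.113.
P(E) = 0.837·0.099 + 0.113·0.901 = 0.082863 + 0.10181 = 0.18468.
By Bayes' theorem, P(H|E) = 0.082863 / 0.18468 = 0.4487.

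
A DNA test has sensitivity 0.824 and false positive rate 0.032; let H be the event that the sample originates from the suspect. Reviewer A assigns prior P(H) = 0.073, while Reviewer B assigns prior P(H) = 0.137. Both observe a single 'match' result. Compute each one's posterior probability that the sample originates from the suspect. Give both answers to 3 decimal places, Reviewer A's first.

Reviewer A: 0.670; Reviewer B: 0.803

The likelihood ratio for a 'match' result is 0.824/0.032 = 25.750.
Reviewer A: prior odds 0.073/0.927 = 0.078749; posterior odds 2.0278; posterior probability 0.670.
Reviewer B: prior odds 0.137/0.863 = 0.15875; posterior odds 4.0878; posterior probability 0.803.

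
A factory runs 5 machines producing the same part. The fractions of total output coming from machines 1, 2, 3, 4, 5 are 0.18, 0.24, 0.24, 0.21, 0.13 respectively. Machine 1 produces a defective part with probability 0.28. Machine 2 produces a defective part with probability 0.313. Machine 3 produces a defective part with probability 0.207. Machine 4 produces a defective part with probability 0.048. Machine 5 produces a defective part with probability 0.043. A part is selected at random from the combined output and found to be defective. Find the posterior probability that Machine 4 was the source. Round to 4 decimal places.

Tabulate prior·likelihood by source: [1] prior 0.18, lik 0.28, product 0.05040; [2] prior 0.24, lik 0.313, product 0.07512; [3] prior 0.24, lik 0.207, product 0.04968; [4] prior 0.21, lik 0.048, product 0.01008; [5] prior 0.13, lik 0.043, product 0.005590.
Normalizing constant = 0.19087; the posterior for Machine 4 is its product over the sum, 0.01008/0.19087 = 0.0528.

Posterior probability ≈ 0.0528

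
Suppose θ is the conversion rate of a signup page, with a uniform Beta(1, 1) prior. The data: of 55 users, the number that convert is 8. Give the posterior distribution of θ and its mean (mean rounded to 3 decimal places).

The binomial likelihood is conjugate to the Beta prior: with 8 successes and 47 failures, the posterior is Beta(1+8, 1+47) = Beta(9, 48).
E[θ | data] = 9/(9+48) = 0.158.

Posterior: Beta(9, 48); mean ≈ 0.158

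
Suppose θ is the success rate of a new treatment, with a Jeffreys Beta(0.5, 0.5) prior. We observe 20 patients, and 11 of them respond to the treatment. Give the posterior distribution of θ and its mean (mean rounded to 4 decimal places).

Posterior: Beta(11.5, 9.5); mean ≈ 0.5476

Observing 11 successes and 9 failures updates Beta(0.5, 0.5) by adding the success and failure counts to the two shape parameters: α = 0.5+11 = 11.5, β = 0.5+9 = 9.5.
Posterior mean = α/(α+β) = 11.5/21 = 0.5476.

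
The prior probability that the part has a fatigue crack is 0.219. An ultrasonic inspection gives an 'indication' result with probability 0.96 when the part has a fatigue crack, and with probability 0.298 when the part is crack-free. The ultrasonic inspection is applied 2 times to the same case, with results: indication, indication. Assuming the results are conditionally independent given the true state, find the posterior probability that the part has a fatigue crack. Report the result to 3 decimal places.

With H the event that the part has a fatigue crack, the joint likelihood of the observed sequence is P(data|H) = 0.96·0.96 = 0.92160 and P(data|¬H) = 0.298·0.298 = 0.088804.
Bayes: P(H|data) = 0.219·0.92160 / (0.219·0.92160 + 0.781·0.088804) = 0.20183/0.27119 = 0.7442.

Posterior P(H) ≈ 0.744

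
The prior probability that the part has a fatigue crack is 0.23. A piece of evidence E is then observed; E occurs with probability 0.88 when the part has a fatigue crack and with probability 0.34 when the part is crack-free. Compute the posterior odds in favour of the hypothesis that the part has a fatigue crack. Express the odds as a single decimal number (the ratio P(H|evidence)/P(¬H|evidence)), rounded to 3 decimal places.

Prior odds = 0.23/(1−0.23) = 0.29870. In log-odds, ln(0.29870) = -1.2083.
Add log likelihood ratio: ln(2.5882) = 0.95098.
Posterior log-odds = -0.25733, so posterior odds = exp(-0.25733) = 0.77311.

Posterior odds ≈ 0.773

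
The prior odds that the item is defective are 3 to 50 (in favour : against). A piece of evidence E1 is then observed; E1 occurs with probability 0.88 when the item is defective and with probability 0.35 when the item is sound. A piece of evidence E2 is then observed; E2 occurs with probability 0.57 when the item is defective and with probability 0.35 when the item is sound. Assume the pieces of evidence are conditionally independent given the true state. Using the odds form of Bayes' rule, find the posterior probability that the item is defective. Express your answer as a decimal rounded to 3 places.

Prior odds = 3/50 = 0.060000.
Likelihood ratio for E1 = 0.88/0.35 = 2.5143.
Likelihood ratio for E2 = 0.57/0.35 = 1.6286.
Posterior odds = prior odds × LR₁ × LR₂ = 0.24568.
Posterior probability = odds/(1+odds) = 0.24568/1.2457 = 0.197.

Posterior probability ≈ 0.197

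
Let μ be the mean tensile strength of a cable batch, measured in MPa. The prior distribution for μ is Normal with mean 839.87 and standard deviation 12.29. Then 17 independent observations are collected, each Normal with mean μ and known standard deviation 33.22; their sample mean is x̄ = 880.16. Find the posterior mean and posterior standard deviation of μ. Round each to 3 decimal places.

Posterior mean ≈ 868.049; posterior SD ≈ 6.738

With known σ, the Normal prior is conjugate. Weight on the data is w = (n/σ²)/(n/σ² + 1/τ₀²) = 0.0154046/(0.0154046+0.00662058) = 0.69941.
Posterior mean = w·x̄ + (1−w)·μ₀ = 0.69941·880.16 + 0.30059·839.87 = 868.049. Posterior variance = 1/(0.0154046+0.00662058) = 45.4026, so SD = 6.738.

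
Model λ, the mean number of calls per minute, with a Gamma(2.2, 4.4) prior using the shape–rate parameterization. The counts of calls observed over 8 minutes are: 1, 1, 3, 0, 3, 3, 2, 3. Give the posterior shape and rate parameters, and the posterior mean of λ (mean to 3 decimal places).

Total count ∑xᵢ = 16 over n = 8 minutes.
Gamma is conjugate to the Poisson likelihood: posterior is Gamma(shape = 2.2+16 = 18.2, rate = 4.4+8 = 12.4).
E[λ | data] = 18.2/12.4 = 1.468.

Posterior: Gamma(shape=18.2, rate=12.4); mean ≈ 1.468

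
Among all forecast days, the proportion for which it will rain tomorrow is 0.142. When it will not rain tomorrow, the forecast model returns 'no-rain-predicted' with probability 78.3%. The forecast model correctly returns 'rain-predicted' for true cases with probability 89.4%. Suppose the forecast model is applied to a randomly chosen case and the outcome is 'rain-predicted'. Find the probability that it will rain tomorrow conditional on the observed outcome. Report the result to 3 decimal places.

P(H | E) ≈ 0.405

Let H be the event that it will rain tomorrow. P(H) = 0.142, so P(¬H) = 0.858. With E the 'rain-predicted' result, P(E|H) = 0.894 and P(E|¬H) = 0.217.
P(E) = 0.894·0.142 + 0.217·0.858 = 0.12695 + 0.18619 = 0.31313.
By Bayes' theorem, P(H|E) = 0.12695 / 0.31313 = 0.405.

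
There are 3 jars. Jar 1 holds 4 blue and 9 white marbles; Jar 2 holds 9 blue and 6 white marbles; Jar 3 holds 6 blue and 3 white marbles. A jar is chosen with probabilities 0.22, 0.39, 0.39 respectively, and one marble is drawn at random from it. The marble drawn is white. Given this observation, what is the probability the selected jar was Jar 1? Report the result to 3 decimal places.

Posterior probability ≈ 0.347

Tabulate prior·likelihood by source: [1] prior 0.22, lik 0.6923, product 0.1523; [2] prior 0.39, lik 0.4, product 0.1560; [3] prior 0.39, lik 0.3333, product 0.1300.
Normalizing constant = 0.43831; the posterior for Jar 1 is its product over the sum, 0.1523/0.43831 = 0.347.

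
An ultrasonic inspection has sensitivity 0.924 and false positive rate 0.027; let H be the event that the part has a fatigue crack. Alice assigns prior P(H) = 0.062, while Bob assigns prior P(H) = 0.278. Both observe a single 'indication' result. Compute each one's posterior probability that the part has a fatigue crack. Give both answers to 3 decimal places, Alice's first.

P('+'|H) = 0.924, P('+'|¬H) = 0.027.
Alice: numerator 0.924·0.062 = 0.057288; evidence = 0.057288+0.027·0.938 = 0.082614; posterior = 0.693.
Bob: numerator 0.924·0.278 = 0.25687; evidence = 0.25687+0.027·0.722 = 0.27637; posterior = 0.929.

Alice: 0.693; Bob: 0.929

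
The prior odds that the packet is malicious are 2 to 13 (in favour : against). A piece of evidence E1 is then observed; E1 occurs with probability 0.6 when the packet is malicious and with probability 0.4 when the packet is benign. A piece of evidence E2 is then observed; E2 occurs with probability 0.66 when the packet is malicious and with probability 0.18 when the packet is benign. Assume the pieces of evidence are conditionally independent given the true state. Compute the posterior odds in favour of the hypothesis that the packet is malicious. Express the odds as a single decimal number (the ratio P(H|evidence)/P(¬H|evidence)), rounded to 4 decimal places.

Posterior odds ≈ 0.8462

Prior odds = 2/13 = 0.15385.
Likelihood ratio for E1 = 0.6/0.4 = 1.5000.
Likelihood ratio for E2 = 0.66/0.18 = 3.6667.
Posterior odds = prior odds × LR₁ × LR₂ = 0.84615.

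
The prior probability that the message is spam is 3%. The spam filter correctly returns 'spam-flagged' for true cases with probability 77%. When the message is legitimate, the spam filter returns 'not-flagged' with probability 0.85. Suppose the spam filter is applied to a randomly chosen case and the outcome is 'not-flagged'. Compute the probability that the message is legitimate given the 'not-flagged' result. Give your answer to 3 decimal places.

Let H be the event that the message is spam. P(H) = 0.03, so P(¬H) = 0.97. With E the 'not-flagged' result, P(E|H) = 0.23 and P(E|¬H) = 0.85.
P(E) = 0.23·0.03 + 0.85·0.97 = 0.0069000 + 0.82450 = 0.83140.
By Bayes' theorem, P(H|E) = 0.0069000 / 0.83140 = 0.008. Hence P(¬H|E) = 1 − 0.008 = 0.992.

P(¬H | E) ≈ 0.992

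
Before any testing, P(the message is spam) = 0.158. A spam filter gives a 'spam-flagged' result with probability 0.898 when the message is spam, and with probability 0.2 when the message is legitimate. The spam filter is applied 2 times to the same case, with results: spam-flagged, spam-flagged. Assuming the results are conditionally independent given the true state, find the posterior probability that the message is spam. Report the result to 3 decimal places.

Let H be the event that the message is spam; start with P(H) = 0.158. P('spam-flagged'|H) = 0.898, P('spam-flagged'|¬H) = 0.2.
Update on result 1 ('spam-flagged'): P(H) ← 0.898·0.1580 / (0.898·0.1580 + 0.2·0.8420) = 0.14188/0.31028 = 0.4573.
Update on result 2 ('spam-flagged'): P(H) ← 0.898·0.4573 / (0.898·0.4573 + 0.2·0.5427) = 0.41063/0.51918 = 0.7909.

Posterior P(H) ≈ 0.791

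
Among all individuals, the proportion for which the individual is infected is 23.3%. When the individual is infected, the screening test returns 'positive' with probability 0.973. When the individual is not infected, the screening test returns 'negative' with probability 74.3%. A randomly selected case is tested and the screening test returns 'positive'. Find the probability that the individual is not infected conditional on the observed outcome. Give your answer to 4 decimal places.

P(¬H | E) ≈ 0.4651

Write H for 'the individual is infected'. Prior odds H:¬H = 0.233/0.767 = 0.30378. For the 'positive' outcome, the likelihood ratio is 0.973/0.257 = 3.7860.
Posterior odds = 0.30378 × 3.7860 = 1.1501, so P(H|E) = 1.1501/(1+1.1501) = 0.5349. Then P(¬H|E) = 1 − 0.5349 = 0.4651.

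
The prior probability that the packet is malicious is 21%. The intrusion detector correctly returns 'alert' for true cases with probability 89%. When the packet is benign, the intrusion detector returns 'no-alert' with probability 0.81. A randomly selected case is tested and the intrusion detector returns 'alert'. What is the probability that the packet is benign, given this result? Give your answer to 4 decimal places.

Write H for 'the packet is malicious'. Prior odds H:¬H = 0.21/0.79 = 0.26582. For the 'alert' outcome, the likelihood ratio is 0.89/0.19 = 4.6842.
Posterior odds = 0.26582 × 4.6842 = 1.2452, so P(H|E) = 1.2452/(1+1.2452) = 0.5546. Then P(¬H|E) = 1 − 0.5546 = 0.4454.

P(¬H | E) ≈ 0.4454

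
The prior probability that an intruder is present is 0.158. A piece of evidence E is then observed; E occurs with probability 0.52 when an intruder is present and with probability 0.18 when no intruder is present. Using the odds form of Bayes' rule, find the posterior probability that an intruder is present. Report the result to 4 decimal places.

Prior odds = 0.158/(1−0.158) = 0.18765.
Likelihood ratio for E = 0.52/0.18 = 2.8889.
Posterior odds = prior odds × LR = 0.54210.
Posterior probability = odds/(1+odds) = 0.54210/1.5421 = 0.3515.

Posterior probability ≈ 0.3515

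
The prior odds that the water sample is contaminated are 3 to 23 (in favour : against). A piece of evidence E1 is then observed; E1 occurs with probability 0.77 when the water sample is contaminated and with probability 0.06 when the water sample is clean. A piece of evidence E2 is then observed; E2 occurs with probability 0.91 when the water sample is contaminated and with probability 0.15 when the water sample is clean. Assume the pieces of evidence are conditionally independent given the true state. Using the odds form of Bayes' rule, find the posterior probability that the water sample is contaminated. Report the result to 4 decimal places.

Prior odds = 3/23 = 0.13043. In log-odds, ln(0.13043) = -2.0369.
Add log likelihood ratios: ln(12.833) + ln(6.0667) = 4.3549.
Posterior log-odds = 2.3180, so posterior odds = exp(2.3180) = 10.155. Converting, P(H|E) = 10.155/11.155 = 0.9104.

Posterior probability ≈ 0.9104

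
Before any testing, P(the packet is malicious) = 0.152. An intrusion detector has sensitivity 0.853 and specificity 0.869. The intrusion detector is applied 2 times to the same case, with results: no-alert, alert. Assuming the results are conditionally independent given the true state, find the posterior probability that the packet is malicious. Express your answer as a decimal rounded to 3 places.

Let H be the event that the packet is malicious; start with P(H) = 0.152. P('alert'|H) = 0.853, P('alert'|¬H) = 0.131.
Update on result 1 ('no-alert'): P(H) ← 0.147·0.1520 / (0.147·0.1520 + 0.869·0.8480) = 0.022344/0.75926 = 0.0294.
Update on result 2 ('alert'): P(H) ← 0.853·0.0294 / (0.853·0.0294 + 0.131·0.9706) = 0.025103/0.15225 = 0.1649.

Posterior P(H) ≈ 0.165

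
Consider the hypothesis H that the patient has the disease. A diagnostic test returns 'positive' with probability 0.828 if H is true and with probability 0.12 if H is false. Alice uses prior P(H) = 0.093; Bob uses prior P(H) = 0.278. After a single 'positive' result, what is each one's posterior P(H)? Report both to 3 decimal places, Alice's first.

Alice: 0.414; Bob: 0.727

The likelihood ratio for a 'positive' result is 0.828/0.12 = 6.9000.
Alice: prior odds 0.093/0.907 = 0.10254; posterior odds 0.70750; posterior probability 0.414.
Bob: prior odds 0.278/0.722 = 0.38504; posterior odds 2.6568; posterior probability 0.727.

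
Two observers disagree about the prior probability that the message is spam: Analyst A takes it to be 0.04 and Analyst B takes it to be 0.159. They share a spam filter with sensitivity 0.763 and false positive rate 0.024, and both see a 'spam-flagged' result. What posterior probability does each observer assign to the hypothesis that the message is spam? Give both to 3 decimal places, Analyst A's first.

Analyst A: 0.570; Analyst B: 0.857

P('+'|H) = 0.763, P('+'|¬H) = 0.024.
Analyst A: numerator 0.763·0.04 = 0.030520; evidence = 0.030520+0.024·0.96 = 0.053560; posterior = 0.570.
Analyst B: numerator 0.763·0.159 = 0.12132; evidence = 0.12132+0.024·0.841 = 0.14150; posterior = 0.857.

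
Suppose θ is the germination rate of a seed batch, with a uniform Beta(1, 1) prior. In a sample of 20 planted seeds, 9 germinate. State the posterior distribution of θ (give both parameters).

Posterior: Beta(10, 12)

The binomial likelihood is conjugate to the Beta prior: with 9 successes and 11 failures, the posterior is Beta(1+9, 1+11) = Beta(10, 12).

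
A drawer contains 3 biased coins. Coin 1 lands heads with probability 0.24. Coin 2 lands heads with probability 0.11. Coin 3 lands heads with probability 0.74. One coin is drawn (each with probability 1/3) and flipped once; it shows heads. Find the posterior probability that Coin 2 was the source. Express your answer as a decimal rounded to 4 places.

P(heads|C1) = 0.24; P(heads|C2) = 0.11; P(heads|C3) = 0.74.
Prior × likelihood for each source: 0.333333·0.24=0.08000, 0.333333·0.11=0.03667, 0.333333·0.74=0.2467. Summing gives P(heads) = 0.36333.
P(Coin 2 | heads) = 0.03667 / 0.36333 = 0.1009.

Posterior probability ≈ 0.1009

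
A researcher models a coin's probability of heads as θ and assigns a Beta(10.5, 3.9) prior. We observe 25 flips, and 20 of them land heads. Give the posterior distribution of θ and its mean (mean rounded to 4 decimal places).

Posterior: Beta(30.5, 8.9); mean ≈ 0.7741

The binomial likelihood is conjugate to the Beta prior: with 20 successes and 5 failures, the posterior is Beta(10.5+20, 3.9+5) = Beta(30.5, 8.9).
E[θ | data] = 30.5/(30.5+8.9) = 0.7741.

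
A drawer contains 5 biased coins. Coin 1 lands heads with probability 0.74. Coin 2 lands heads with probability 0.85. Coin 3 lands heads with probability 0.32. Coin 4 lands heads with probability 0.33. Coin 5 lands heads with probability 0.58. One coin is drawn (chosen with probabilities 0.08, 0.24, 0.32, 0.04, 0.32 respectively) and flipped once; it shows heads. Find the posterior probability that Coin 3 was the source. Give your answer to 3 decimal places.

P(heads|C1) = 0.74; P(heads|C2) = 0.85; P(heads|C3) = 0.32; P(heads|C4) = 0.33; P(heads|C5) = 0.58.
Prior × likelihood for each source: 0.08·0.74=0.05920, 0.24·0.85=0.2040, 0.32·0.32=0.1024, 0.04·0.33=0.01320, 0.32·0.58=0.1856. Summing gives P(heads) = 0.56440.
P(Coin 3 | heads) = 0.1024 / 0.56440 = 0.181.

Posterior probability ≈ 0.181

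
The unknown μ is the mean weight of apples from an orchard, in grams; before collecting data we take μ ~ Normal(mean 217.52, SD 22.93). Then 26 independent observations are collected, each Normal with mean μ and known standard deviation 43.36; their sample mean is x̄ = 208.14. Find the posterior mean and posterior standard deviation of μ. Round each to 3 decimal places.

Prior precision 1/τ₀² = 1/22.93² = 0.00190192; data precision n/σ² = 26/43.36² = 0.0138291.
Posterior precision = 0.00190192 + 0.0138291 = 0.0157310, giving posterior SD = 1/√0.0157310 = 7.973.
Posterior mean = (0.00190192·217.52 + 0.0138291·208.14) / 0.0157310 = 209.274.

Posterior mean ≈ 209.274; posterior SD ≈ 7.973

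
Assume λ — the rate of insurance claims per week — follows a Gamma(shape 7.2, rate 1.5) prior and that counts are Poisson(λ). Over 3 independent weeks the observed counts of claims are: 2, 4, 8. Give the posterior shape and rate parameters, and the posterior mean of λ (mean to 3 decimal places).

Posterior: Gamma(shape=21.2, rate=4.5); mean ≈ 4.711

The Poisson likelihood adds the total count to the shape and the number of exposure periods to the rate. Here ∑xᵢ = 14 and n = 3, so shape 7.2→21.2 and rate 1.5→4.5.
Posterior mean = shape/rate = 21.2/4.5 = 4.711.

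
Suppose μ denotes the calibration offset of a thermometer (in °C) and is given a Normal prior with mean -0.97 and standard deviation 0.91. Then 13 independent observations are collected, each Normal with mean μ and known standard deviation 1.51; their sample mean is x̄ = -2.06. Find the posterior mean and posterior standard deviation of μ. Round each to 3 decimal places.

Posterior mean ≈ -1.869; posterior SD ≈ 0.380

With known σ, the Normal prior is conjugate. Weight on the data is w = (n/σ²)/(n/σ² + 1/τ₀²) = 5.70150/(5.70150+1.20758) = 0.82522.
Posterior mean = w·x̄ + (1−w)·μ₀ = 0.82522·-2.06 + 0.17478·-0.97 = -1.869. Posterior variance = 1/(5.70150+1.20758) = 0.144737, so SD = 0.380.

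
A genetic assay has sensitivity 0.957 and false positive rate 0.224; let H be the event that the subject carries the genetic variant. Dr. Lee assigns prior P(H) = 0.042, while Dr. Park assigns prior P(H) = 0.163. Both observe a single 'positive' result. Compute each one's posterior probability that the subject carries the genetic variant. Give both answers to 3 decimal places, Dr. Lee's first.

Dr. Lee: 0.158; Dr. Park: 0.454

The likelihood ratio for a 'positive' result is 0.957/0.224 = 4.2723.
Dr. Lee: prior odds 0.042/0.958 = 0.043841; posterior odds 0.18730; posterior probability 0.158.
Dr. Park: prior odds 0.163/0.837 = 0.19474; posterior odds 0.83201; posterior probability 0.454.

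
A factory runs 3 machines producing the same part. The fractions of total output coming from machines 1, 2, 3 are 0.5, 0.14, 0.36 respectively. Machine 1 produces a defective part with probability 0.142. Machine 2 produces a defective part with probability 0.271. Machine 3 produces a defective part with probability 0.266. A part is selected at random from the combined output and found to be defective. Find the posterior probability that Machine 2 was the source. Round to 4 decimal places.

Posterior probability ≈ 0.1853

P(defective|M1) = 0.142; P(defective|M2) = 0.271; P(defective|M3) = 0.266.
Prior × likelihood for each source: 0.5·0.142=0.07100, 0.14·0.271=0.03794, 0.36·0.266=0.09576. Summing gives P(defective) = 0.20470.
P(Machine 2 | defective) = 0.03794 / 0.20470 = 0.1853.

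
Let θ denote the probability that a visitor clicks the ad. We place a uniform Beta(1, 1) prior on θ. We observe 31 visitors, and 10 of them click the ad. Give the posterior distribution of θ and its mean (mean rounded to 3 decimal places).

The binomial likelihood is conjugate to the Beta prior: with 10 successes and 21 failures, the posterior is Beta(1+10, 1+21) = Beta(11, 22).
Posterior mean = α/(α+β) = 11/33 = 0.333.

Posterior: Beta(11, 22); mean ≈ 0.333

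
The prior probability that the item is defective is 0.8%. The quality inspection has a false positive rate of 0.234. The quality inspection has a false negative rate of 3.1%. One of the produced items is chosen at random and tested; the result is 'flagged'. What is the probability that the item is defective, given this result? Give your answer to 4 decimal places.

P(H | E) ≈ 0.0323

Let H be the event that the item is defective. P(H) = 0.008, so P(¬H) = 0.992. With E the 'flagged' result, P(E|H) = 0.969 and P(E|¬H) = 0.234.
P(E) = 0.969·0.008 + 0.234·0.992 = 0.0077520 + 0.23213 = 0.23988.
By Bayes' theorem, P(H|E) = 0.0077520 / 0.23988 = 0.0323.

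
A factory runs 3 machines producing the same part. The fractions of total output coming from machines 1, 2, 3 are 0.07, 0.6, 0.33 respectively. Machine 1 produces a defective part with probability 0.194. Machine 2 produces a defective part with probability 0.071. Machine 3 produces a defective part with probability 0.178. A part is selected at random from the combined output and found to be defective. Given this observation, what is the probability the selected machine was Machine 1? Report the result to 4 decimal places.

Posterior probability ≈ 0.1182

P(defective|M1) = 0.194; P(defective|M2) = 0.071; P(defective|M3) = 0.178.
Prior × likelihood for each source: 0.07·0.194=0.01358, 0.6·0.071=0.04260, 0.33·0.178=0.05874. Summing gives P(defective) = 0.11492.
P(Machine 1 | defective) = 0.01358 / 0.11492 = 0.1182.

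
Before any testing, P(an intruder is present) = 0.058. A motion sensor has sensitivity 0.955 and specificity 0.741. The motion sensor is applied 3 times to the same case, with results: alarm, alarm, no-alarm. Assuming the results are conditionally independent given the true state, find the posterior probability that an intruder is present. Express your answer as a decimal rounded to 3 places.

Let H be the event that an intruder is present; start with P(H) = 0.058. P('alarm'|H) = 0.955, P('alarm'|¬H) = 0.259.
Update on result 1 ('alarm'): P(H) ← 0.955·0.0580 / (0.955·0.0580 + 0.259·0.9420) = 0.055390/0.29937 = 0.1850.
Update on result 2 ('alarm'): P(H) ← 0.955·0.1850 / (0.955·0.1850 + 0.259·0.8150) = 0.17670/0.38778 = 0.4557.
Update on result 3 ('no-alarm'): P(H) ← 0.045·0.4557 / (0.045·0.4557 + 0.741·0.5443) = 0.020505/0.42386 = 0.0484.

Posterior P(H) ≈ 0.048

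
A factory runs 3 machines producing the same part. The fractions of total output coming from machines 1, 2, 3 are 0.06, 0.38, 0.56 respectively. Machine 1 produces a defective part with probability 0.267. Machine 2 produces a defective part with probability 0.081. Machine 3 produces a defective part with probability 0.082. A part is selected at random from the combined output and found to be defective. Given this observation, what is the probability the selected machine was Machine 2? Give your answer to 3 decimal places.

P(defective|M1) = 0.267; P(defective|M2) = 0.081; P(defective|M3) = 0.082.
Prior × likelihood for each source: 0.06·0.267=0.01602, 0.38·0.081=0.03078, 0.56·0.082=0.04592. Summing gives P(defective) = 0.092720.
P(Machine 2 | defective) = 0.03078 / 0.092720 = 0.332.

Posterior probability ≈ 0.332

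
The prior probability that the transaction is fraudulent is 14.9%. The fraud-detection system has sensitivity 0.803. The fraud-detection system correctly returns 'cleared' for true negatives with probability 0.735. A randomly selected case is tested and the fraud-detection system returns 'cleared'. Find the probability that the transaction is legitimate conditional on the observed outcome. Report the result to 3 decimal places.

Let H be the event that the transaction is fraudulent. P(H) = 0.149, so P(¬H) = 0.851. With E the 'cleared' result, P(E|H) = 0.197 and P(E|¬H) = 0.735.
P(E) = 0.197·0.149 + 0.735·0.851 = 0.029353 + 0.62548 = 0.65484.
By Bayes' theorem, P(H|E) = 0.029353 / 0.65484 = 0.045. Hence P(¬H|E) = 1 − 0.045 = 0.955.

P(¬H | E) ≈ 0.955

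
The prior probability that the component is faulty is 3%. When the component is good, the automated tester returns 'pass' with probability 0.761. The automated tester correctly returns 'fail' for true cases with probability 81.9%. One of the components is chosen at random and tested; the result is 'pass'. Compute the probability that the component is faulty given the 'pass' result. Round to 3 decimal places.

P(H | E) ≈ 0.007

Write H for 'the component is faulty'. Prior odds H:¬H = 0.03/0.97 = 0.030928. For the 'pass' outcome, the likelihood ratio is 0.181/0.761 = 0.23784.
Posterior odds = 0.030928 × 0.23784 = 0.0073560, so P(H|E) = 0.0073560/(1+0.0073560) = 0.007.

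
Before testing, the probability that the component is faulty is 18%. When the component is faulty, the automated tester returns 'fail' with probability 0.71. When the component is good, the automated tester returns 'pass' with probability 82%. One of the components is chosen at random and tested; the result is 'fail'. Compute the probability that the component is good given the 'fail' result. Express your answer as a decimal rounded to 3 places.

Write H for 'the component is faulty'. Prior odds H:¬H = 0.18/0.82 = 0.21951. For the 'fail' outcome, the likelihood ratio is 0.71/0.18 = 3.9444.
Posterior odds = 0.21951 × 3.9444 = 0.86585, so P(H|E) = 0.86585/(1+0.86585) = 0.464. Then P(¬H|E) = 1 − 0.464 = 0.536.

P(¬H | E) ≈ 0.536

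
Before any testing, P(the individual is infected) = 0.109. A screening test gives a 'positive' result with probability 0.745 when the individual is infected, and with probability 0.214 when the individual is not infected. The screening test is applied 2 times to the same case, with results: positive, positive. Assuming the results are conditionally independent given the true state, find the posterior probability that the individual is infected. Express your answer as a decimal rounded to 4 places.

Let H be the event that the individual is infected; start with P(H) = 0.109. P('positive'|H) = 0.745, P('positive'|¬H) = 0.214.
Update on result 1 ('positive'): P(H) ← 0.745·0.1090 / (0.745·0.1090 + 0.214·0.8910) = 0.081205/0.27188 = 0.2987.
Update on result 2 ('positive'): P(H) ← 0.745·0.2987 / (0.745·0.2987 + 0.214·0.7013) = 0.22252/0.37260 = 0.5972.

Posterior P(H) ≈ 0.5972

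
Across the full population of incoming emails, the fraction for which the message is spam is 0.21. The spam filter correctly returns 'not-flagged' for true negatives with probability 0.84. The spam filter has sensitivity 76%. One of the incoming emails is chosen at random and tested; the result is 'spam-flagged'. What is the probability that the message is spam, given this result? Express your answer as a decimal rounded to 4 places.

P(H | E) ≈ 0.5580

Let H be the event that the message is spam. P(H) = 0.21, so P(¬H) = 0.79. With E the 'spam-flagged' result, P(E|H) = 0.76 and P(E|¬H) = 0.16.
P(E) = 0.76·0.21 + 0.16·0.79 = 0.15960 + 0.12640 = 0.28600.
By Bayes' theorem, P(H|E) = 0.15960 / 0.28600 = 0.5580.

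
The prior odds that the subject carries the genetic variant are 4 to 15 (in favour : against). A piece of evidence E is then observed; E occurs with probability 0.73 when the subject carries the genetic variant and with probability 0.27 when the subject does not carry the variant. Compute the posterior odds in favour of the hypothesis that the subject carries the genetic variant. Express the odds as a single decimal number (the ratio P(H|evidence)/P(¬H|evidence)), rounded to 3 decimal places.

Posterior odds ≈ 0.721

Prior odds = 4/15 = 0.26667.
Likelihood ratio for E = 0.73/0.27 = 2.7037.
Posterior odds = prior odds × LR = 0.72099.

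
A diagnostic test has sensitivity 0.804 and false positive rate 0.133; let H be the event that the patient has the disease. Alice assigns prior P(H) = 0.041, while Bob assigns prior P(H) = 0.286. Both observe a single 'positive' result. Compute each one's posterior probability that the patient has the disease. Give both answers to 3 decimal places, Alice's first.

Alice: 0.205; Bob: 0.708

P('+'|H) = 0.804, P('+'|¬H) = 0.133.
Alice: numerator 0.804·0.041 = 0.032964; evidence = 0.032964+0.133·0.959 = 0.16051; posterior = 0.205.
Bob: numerator 0.804·0.286 = 0.22994; evidence = 0.22994+0.133·0.714 = 0.32491; posterior = 0.708.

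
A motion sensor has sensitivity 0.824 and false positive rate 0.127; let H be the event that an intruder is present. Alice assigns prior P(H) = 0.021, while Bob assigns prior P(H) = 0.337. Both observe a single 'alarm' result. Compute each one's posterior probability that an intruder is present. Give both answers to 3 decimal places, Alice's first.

Alice: 0.122; Bob: 0.767

The likelihood ratio for an 'alarm' result is 0.824/0.127 = 6.4882.
Alice: prior odds 0.021/0.979 = 0.021450; posterior odds 0.13917; posterior probability 0.122.
Bob: prior odds 0.337/0.663 = 0.50830; posterior odds 3.2979; posterior probability 0.767.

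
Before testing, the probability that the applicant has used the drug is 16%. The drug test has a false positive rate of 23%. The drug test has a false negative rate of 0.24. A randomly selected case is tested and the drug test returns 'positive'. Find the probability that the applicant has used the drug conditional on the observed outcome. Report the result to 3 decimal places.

Let H be the event that the applicant has used the drug. P(H) = 0.16, so P(¬H) = 0.84. With E the 'positive' result, P(E|H) = 0.76 and P(E|¬H) = 0.23.
P(E) = 0.76·0.16 + 0.23·0.84 = 0.12160 + 0.19320 = 0.31480.
By Bayes' theorem, P(H|E) = 0.12160 / 0.31480 = 0.386.

P(H | E) ≈ 0.386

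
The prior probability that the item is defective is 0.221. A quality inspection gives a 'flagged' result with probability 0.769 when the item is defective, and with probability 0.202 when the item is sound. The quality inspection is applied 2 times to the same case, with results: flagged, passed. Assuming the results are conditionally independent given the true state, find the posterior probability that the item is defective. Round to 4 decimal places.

Posterior P(H) ≈ 0.2382

Let H be the event that the item is defective; start with P(H) = 0.221. P('flagged'|H) = 0.769, P('flagged'|¬H) = 0.202.
Update on result 1 ('flagged'): P(H) ← 0.769·0.2210 / (0.769·0.2210 + 0.202·0.7790) = 0.16995/0.32731 = 0.5192.
Update on result 2 ('passed'): P(H) ← 0.231·0.5192 / (0.231·0.5192 + 0.798·0.4808) = 0.11994/0.50359 = 0.2382.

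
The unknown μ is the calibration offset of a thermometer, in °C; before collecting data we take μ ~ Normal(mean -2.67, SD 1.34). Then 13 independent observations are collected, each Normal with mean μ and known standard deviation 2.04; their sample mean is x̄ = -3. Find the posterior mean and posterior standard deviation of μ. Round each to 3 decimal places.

Posterior mean ≈ -2.950; posterior SD ≈ 0.521

Prior precision 1/τ₀² = 1/1.34² = 0.556917; data precision n/σ² = 13/2.04² = 3.12380.
Posterior precision = 0.556917 + 3.12380 = 3.68072, giving posterior SD = 1/√3.68072 = 0.521.
Posterior mean = (0.556917·-2.67 + 3.12380·-3) / 3.68072 = -2.950.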